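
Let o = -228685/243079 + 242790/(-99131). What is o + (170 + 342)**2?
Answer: 6316714292181111/24096664349 ≈ 2.6214e+5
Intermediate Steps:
o = -81686923145/24096664349 (o = -228685*1/243079 + 242790*(-1/99131) = -228685/243079 - 242790/99131 = -81686923145/24096664349 ≈ -3.3900)
o + (170 + 342)**2 = -81686923145/24096664349 + (170 + 342)**2 = -81686923145/24096664349 + 512**2 = -81686923145/24096664349 + 262144 = 6316714292181111/24096664349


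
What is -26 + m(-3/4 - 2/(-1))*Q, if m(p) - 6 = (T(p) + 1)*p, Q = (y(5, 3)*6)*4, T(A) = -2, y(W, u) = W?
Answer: 544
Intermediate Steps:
Q = 120 (Q = (5*6)*4 = 30*4 = 120)
m(p) = 6 - p (m(p) = 6 + (-2 + 1)*p = 6 - p)
-26 + m(-3/4 - 2/(-1))*Q = -26 + (6 - (-3/4 - 2/(-1)))*120 = -26 + (6 - (-3*¼ - 2*(-1)))*120 = -26 + (6 - (-¾ + 2))*120 = -26 + (6 - 1*5/4)*120 = -26 + (6 - 5/4)*120 = -26 + (19/4)*120 = -26 + 570 = 544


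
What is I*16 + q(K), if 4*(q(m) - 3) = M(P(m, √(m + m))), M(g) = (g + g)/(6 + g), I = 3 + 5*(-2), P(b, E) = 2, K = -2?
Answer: -871/8 ≈ -108.88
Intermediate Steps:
I = -7 (I = 3 - 10 = -7)
M(g) = 2*g/(6 + g) (M(g) = (2*g)/(6 + g) = 2*g/(6 + g))
q(m) = 25/8 (q(m) = 3 + (2*2/(6 + 2))/4 = 3 + (2*2/8)/4 = 3 + (2*2*(⅛))/4 = 3 + (¼)*(½) = 3 + ⅛ = 25/8)
I*16 + q(K) = -7*16 + 25/8 = -112 + 25/8 = -871/8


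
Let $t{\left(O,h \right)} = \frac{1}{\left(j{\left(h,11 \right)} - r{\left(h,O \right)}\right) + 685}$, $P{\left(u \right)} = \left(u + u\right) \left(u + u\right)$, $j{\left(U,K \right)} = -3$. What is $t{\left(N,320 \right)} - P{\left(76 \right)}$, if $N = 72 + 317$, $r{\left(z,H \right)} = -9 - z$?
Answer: $- \frac{23358143}{1011} \approx -23104.0$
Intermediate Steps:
$P{\left(u \right)} = 4 u^{2}$ ($P{\left(u \right)} = 2 u 2 u = 4 u^{2}$)
$N = 389$
$t{\left(O,h \right)} = \frac{1}{691 + h}$ ($t{\left(O,h \right)} = \frac{1}{\left(-3 - \left(-9 - h\right)\right) + 685} = \frac{1}{\left(-3 + \left(9 + h\right)\right) + 685} = \frac{1}{\left(6 + h\right) + 685} = \frac{1}{691 + h}$)
$t{\left(N,320 \right)} - P{\left(76 \right)} = \frac{1}{691 + 320} - 4 \cdot 76^{2} = \frac{1}{1011} - 4 \cdot 5776 = \frac{1}{1011} - 23104 = - \frac{23358143}{1011}$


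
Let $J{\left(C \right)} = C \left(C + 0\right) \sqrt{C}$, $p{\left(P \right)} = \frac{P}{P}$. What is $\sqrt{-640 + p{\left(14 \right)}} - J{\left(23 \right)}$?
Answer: $- 529 \sqrt{23} + 3 i \sqrt{71} \approx -2537.0 + 25.278 i$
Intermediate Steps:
$p{\left(P \right)} = 1$
$J{\left(C \right)} = C^{\frac{5}{2}}$ ($J{\left(C \right)} = C C \sqrt{C} = C^{2} \sqrt{C} = C^{\frac{5}{2}}$)
$\sqrt{-640 + p{\left(14 \right)}} - J{\left(23 \right)} = \sqrt{-640 + 1} - 23^{\frac{5}{2}} = \sqrt{-639} - 529 \sqrt{23} = 3 i \sqrt{71} - 529 \sqrt{23} = - 529 \sqrt{23} + 3 i \sqrt{71}$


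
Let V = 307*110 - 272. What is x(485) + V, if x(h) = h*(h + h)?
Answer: 503948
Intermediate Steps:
x(h) = 2*h² (x(h) = h*(2*h) = 2*h²)
V = 33498 (V = 33770 - 272 = 33498)
x(485) + V = 2*485² + 33498 = 2*235225 + 33498 = 470450 + 33498 = 503948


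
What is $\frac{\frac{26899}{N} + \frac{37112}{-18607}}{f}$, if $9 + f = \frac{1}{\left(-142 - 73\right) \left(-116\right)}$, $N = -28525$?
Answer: $\frac{7776937911084}{23826981637165} \approx 0.32639$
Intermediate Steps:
$f = - \frac{224459}{24940}$ ($f = -9 + \frac{1}{\left(-142 - 73\right) \left(-116\right)} = -9 + \frac{1}{\left(-215\right) \left(-116\right)} = -9 + \frac{1}{24940} = - \frac{224459}{24940} \approx -9.0$)
$\frac{\frac{26899}{N} + \frac{37112}{-18607}}{f} = \frac{\frac{26899}{-28525} + \frac{37112}{-18607}}{- \frac{224459}{24940}} = \left(26899 \left(- \frac{1}{28525}\right) + 37112 \left(- \frac{1}{18607}\right)\right) \left(- \frac{24940}{224459}\right) = \left(- \frac{26899}{28525} - \frac{37112}{18607}\right) \left(- \frac{24940}{224459}\right) = \left(- \frac{1559129493}{530764675}\right) \left(- \frac{24940}{224459}\right) = \frac{7776937911084}{23826981637165}$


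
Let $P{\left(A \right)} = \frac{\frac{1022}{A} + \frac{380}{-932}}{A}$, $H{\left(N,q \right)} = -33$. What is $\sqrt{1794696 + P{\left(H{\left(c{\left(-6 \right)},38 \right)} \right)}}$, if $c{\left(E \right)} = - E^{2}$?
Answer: $\frac{\sqrt{106103777709629}}{7689} \approx 1339.7$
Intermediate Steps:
$P{\left(A \right)} = \frac{- \frac{95}{233} + \frac{1022}{A}}{A}$ ($P{\left(A \right)} = \frac{\frac{1022}{A} + 380 \left(- \frac{1}{932}\right)}{A} = \frac{\frac{1022}{A} - \frac{95}{233}}{A} = \frac{- \frac{95}{233} + \frac{1022}{A}}{A}$)
$\sqrt{1794696 + P{\left(H{\left(c{\left(-6 \right)},38 \right)} \right)}} = \sqrt{1794696 + \frac{238126 - -3135}{233 \cdot 1089}} = \sqrt{1794696 + \frac{1}{233} \cdot \frac{1}{1089} \left(238126 + 3135\right)} = \sqrt{1794696 + \frac{1}{233} \cdot \frac{1}{1089} \cdot 241261} = \sqrt{1794696 + \frac{241261}{253737}} = \sqrt{\frac{455381020213}{253737}} = \frac{\sqrt{106103777709629}}{7689}$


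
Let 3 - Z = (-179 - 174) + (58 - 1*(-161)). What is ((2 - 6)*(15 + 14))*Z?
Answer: -15892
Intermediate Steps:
Z = 137 (Z = 3 - ((-179 - 174) + (58 - 1*(-161))) = 3 - (-353 + (58 + 161)) = 3 - (-353 + 219) = 3 - 1*(-134) = 3 + 134 = 137)
((2 - 6)*(15 + 14))*Z = ((2 - 6)*(15 + 14))*137 = -4*29*137 = -116*137 = -15892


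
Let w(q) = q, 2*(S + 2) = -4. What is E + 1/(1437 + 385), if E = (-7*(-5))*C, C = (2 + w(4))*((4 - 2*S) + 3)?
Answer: 5739301/1822 ≈ 3150.0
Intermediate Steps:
S = -4 (S = -2 + (½)*(-4) = -2 - 2 = -4)
C = 90 (C = (2 + 4)*((4 - 2*(-4)) + 3) = 6*((4 + 8) + 3) = 6*(12 + 3) = 6*15 = 90)
E = 3150 (E = -7*(-5)*90 = 35*90 = 3150)
E + 1/(1437 + 385) = 3150 + 1/(1437 + 385) = 3150 + 1/1822 = 5739301/1822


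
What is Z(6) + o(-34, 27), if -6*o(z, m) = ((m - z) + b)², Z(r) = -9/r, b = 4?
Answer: -2117/3 ≈ -705.67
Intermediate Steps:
o(z, m) = -(4 + m - z)²/6 (o(z, m) = -((m - z) + 4)²/6 = -(4 + m - z)²/6)
Z(6) + o(-34, 27) = -9/6 - (4 + 27 - 1*(-34))²/6 = -9*⅙ - (4 + 27 + 34)²/6 = -3/2 - ⅙*65² = -3/2 - ⅙*4225 = -3/2 - 4225/6 = -2117/3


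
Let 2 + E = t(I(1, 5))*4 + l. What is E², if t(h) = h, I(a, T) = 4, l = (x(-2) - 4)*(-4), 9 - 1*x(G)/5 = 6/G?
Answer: 44100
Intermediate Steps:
x(G) = 45 - 30/G
l = -224 (l = ((45 - 30/(-2)) - 4)*(-4) = ((45 - 30*(-½)) - 4)*(-4) = ((45 + 15) - 4)*(-4) = (60 - 4)*(-4) = 56*(-4) = -224)
E = -210 (E = -2 + (4*4 - 224) = -2 + (16 - 224) = -2 - 208 = -210)
E² = (-210)² = 44100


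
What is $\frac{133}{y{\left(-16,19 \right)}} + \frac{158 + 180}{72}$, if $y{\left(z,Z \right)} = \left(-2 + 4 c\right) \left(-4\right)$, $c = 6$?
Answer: $\frac{2521}{792} \approx 3.1831$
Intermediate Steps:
$y{\left(z,Z \right)} = -88$ ($y{\left(z,Z \right)} = \left(-2 + 4 \cdot 6\right) \left(-4\right) = \left(-2 + 24\right) \left(-4\right) = 22 \left(-4\right) = -88$)
$\frac{133}{y{\left(-16,19 \right)}} + \frac{158 + 180}{72} = \frac{133}{-88} + \frac{158 + 180}{72} = 133 \left(- \frac{1}{88}\right) + 338 \cdot \frac{1}{72} = - \frac{133}{88} + \frac{169}{36} = \frac{2521}{792}$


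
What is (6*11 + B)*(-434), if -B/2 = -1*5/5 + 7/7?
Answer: -28644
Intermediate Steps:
B = 0 (B = -2*(-1*5/5 + 7/7) = -2*(-5*⅕ + 7*(⅐)) = -2*(-1 + 1) = -2*0 = 0)
(6*11 + B)*(-434) = (6*11 + 0)*(-434) = (66 + 0)*(-434) = 66*(-434) = -28644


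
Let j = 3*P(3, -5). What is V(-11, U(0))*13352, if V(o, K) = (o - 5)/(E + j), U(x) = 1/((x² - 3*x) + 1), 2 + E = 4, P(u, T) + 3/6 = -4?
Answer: 427264/23 ≈ 18577.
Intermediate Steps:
P(u, T) = -9/2 (P(u, T) = -½ - 4 = -9/2)
E = 2 (E = -2 + 4 = 2)
j = -27/2 (j = 3*(-9/2) = -27/2 ≈ -13.500)
U(x) = 1/(1 + x² - 3*x)
V(o, K) = 10/23 - 2*o/23 (V(o, K) = (o - 5)/(2 - 27/2) = (-5 + o)/(-23/2) = (-5 + o)*(-2/23) = 10/23 - 2*o/23)
V(-11, U(0))*13352 = (10/23 - 2/23*(-11))*13352 = (10/23 + 22/23)*13352 = (32/23)*13352 = 427264/23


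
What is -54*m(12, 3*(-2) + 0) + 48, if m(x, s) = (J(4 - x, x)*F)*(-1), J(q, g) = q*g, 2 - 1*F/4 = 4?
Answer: 41520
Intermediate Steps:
F = -8 (F = 8 - 4*4 = 8 - 16 = -8)
J(q, g) = g*q
m(x, s) = 8*x*(4 - x) (m(x, s) = ((x*(4 - x))*(-8))*(-1) = -8*x*(4 - x)*(-1) = 8*x*(4 - x))
-54*m(12, 3*(-2) + 0) + 48 = -432*12*(4 - 1*12) + 48 = -432*12*(4 - 12) + 48 = -432*12*(-8) + 48 = -54*(-768) + 48 = 41472 + 48 = 41520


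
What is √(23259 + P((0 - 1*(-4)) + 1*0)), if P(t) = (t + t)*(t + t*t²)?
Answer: √23803 ≈ 154.28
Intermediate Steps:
P(t) = 2*t*(t + t³) (P(t) = (2*t)*(t + t³) = 2*t*(t + t³))
√(23259 + P((0 - 1*(-4)) + 1*0)) = √(23259 + 2*((0 - 1*(-4)) + 1*0)²*(1 + ((0 - 1*(-4)) + 1*0)²)) = √(23259 + 2*((0 + 4) + 0)²*(1 + ((0 + 4) + 0)²)) = √(23259 + 2*(4 + 0)²*(1 + (4 + 0)²)) = √(23259 + 2*4²*(1 + 4²)) = √(23259 + 2*16*(1 + 16)) = √(23259 + 2*16*17) = √(23259 + 544) = √23803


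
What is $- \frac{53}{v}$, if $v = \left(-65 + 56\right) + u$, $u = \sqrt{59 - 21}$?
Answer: $\frac{477}{43} + \frac{53 \sqrt{38}}{43} \approx 18.691$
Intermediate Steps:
$u = \sqrt{38} \approx 6.1644$
$v = -9 + \sqrt{38}$ ($v = \left(-65 + 56\right) + \sqrt{38} = -9 + \sqrt{38} \approx -2.8356$)
$- \frac{53}{v} = - \frac{53}{-9 + \sqrt{38}}$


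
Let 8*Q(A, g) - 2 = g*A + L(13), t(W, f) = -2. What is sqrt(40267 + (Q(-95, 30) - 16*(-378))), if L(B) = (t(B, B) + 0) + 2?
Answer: sqrt(45959) ≈ 214.38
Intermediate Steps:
L(B) = 0 (L(B) = (-2 + 0) + 2 = -2 + 2 = 0)
Q(A, g) = 1/4 + A*g/8 (Q(A, g) = 1/4 + (g*A + 0)/8 = 1/4 + (A*g + 0)/8 = 1/4 + (A*g)/8 = 1/4 + A*g/8)
sqrt(40267 + (Q(-95, 30) - 16*(-378))) = sqrt(40267 + ((1/4 + (1/8)*(-95)*30) - 16*(-378))) = sqrt(40267 + ((1/4 - 1425/4) + 6048)) = sqrt(40267 + (-356 + 6048)) = sqrt(40267 + 5692) = sqrt(45959)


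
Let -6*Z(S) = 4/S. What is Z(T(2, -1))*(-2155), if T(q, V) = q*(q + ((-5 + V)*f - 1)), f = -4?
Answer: 431/15 ≈ 28.733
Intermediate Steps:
T(q, V) = q*(19 + q - 4*V) (T(q, V) = q*(q + ((-5 + V)*(-4) - 1)) = q*(q + ((20 - 4*V) - 1)) = q*(q + (19 - 4*V)) = q*(19 + q - 4*V))
Z(S) = -2/(3*S)
Z(T(2, -1))*(-2155) = -2*1/(2*(19 + 2 - 4*(-1)))/3*(-2155) = -2*1/(2*(19 + 2 + 4))/3*(-2155) = -2/(3*(2*25))*(-2155) = -2/3/50*(-2155) = -2/3*1/50*(-2155) = -1/75*(-2155) = 431/15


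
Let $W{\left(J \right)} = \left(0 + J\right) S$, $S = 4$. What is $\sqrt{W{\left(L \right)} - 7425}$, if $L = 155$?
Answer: $i \sqrt{6805} \approx 82.492 i$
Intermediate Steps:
$W{\left(J \right)} = 4 J$ ($W{\left(J \right)} = \left(0 + J\right) 4 = J 4 = 4 J$)
$\sqrt{W{\left(L \right)} - 7425} = \sqrt{4 \cdot 155 - 7425} = \sqrt{620 - 7425} = \sqrt{-6805} = i \sqrt{6805}$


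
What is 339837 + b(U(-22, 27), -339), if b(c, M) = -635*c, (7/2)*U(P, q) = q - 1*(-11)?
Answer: 2330599/7 ≈ 3.3294e+5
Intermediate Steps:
U(P, q) = 22/7 + 2*q/7 (U(P, q) = 2*(q - 1*(-11))/7 = 2*(q + 11)/7 = 2*(11 + q)/7 = 22/7 + 2*q/7)
339837 + b(U(-22, 27), -339) = 339837 - 635*(22/7 + (2/7)*27) = 339837 - 635*(22/7 + 54/7) = 339837 - 635*76/7 = 339837 - 48260/7 = 2330599/7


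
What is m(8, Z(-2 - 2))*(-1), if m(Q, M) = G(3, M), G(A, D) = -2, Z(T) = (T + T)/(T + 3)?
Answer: 2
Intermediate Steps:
Z(T) = 2*T/(3 + T) (Z(T) = (2*T)/(3 + T) = 2*T/(3 + T))
m(Q, M) = -2
m(8, Z(-2 - 2))*(-1) = -2*(-1) = 2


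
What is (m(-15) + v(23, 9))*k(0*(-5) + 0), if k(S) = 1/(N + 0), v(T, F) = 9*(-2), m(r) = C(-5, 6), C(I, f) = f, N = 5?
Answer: -12/5 ≈ -2.4000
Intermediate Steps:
m(r) = 6
v(T, F) = -18
k(S) = 1/5 (k(S) = 1/(5 + 0) = 1/5)
(m(-15) + v(23, 9))*k(0*(-5) + 0) = (6 - 18)*(1/5) = -12*1/5 = -12/5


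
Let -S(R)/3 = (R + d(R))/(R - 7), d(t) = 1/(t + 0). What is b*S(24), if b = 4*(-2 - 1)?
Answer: 1731/34 ≈ 50.912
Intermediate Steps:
d(t) = 1/t
b = -12 (b = 4*(-3) = -12)
S(R) = -3*(R + 1/R)/(-7 + R) (S(R) = -3*(R + 1/R)/(R - 7) = -3*(R + 1/R)/(-7 + R))
b*S(24) = -36*(-1 - 1*24**2)/(24*(-7 + 24)) = -36*(-1 - 1*576)/(24*17) = -36*(-1 - 576)/(24*17) = -36*(-577)/(24*17) = -12*(-577/136) = 1731/34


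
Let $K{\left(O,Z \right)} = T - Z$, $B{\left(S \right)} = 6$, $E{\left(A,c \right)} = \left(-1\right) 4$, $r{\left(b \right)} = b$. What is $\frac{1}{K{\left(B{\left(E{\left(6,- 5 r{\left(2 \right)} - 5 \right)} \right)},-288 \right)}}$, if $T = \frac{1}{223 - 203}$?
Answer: $\frac{20}{5761} \approx 0.0034716$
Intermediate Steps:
$T = \frac{1}{20} \approx 0.05$
$E{\left(A,c \right)} = -4$
$K{\left(O,Z \right)} = \frac{1}{20} - Z$
$\frac{1}{K{\left(B{\left(E{\left(6,- 5 r{\left(2 \right)} - 5 \right)} \right)},-288 \right)}} = \frac{1}{\frac{1}{20} - -288} = \frac{1}{\frac{1}{20} + 288} = \frac{1}{\frac{5761}{20}} = \frac{20}{5761}$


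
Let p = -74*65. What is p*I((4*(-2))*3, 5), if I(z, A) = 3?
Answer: -14430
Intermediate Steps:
p = -4810
p*I((4*(-2))*3, 5) = -4810*3 = -14430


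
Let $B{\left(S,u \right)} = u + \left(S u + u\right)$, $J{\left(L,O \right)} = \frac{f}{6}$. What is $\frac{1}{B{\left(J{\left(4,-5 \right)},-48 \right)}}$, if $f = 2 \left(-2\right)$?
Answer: $- \frac{1}{64} \approx -0.015625$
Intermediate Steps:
$f = -4$
$J{\left(L,O \right)} = - \frac{2}{3}$ ($J{\left(L,O \right)} = - \frac{4}{6} = \left(-4\right) \frac{1}{6} = - \frac{2}{3}$)
$B{\left(S,u \right)} = 2 u + S u$ ($B{\left(S,u \right)} = u + \left(u + S u\right) = 2 u + S u$)
$\frac{1}{B{\left(J{\left(4,-5 \right)},-48 \right)}} = \frac{1}{\left(-48\right) \left(2 - \frac{2}{3}\right)} = \frac{1}{\left(-48\right) \frac{4}{3}} = \frac{1}{-64} = - \frac{1}{64}$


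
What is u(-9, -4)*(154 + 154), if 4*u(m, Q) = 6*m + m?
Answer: -4851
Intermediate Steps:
u(m, Q) = 7*m/4 (u(m, Q) = (6*m + m)/4 = (7*m)/4 = 7*m/4)
u(-9, -4)*(154 + 154) = ((7/4)*(-9))*(154 + 154) = -63/4*308 = -4851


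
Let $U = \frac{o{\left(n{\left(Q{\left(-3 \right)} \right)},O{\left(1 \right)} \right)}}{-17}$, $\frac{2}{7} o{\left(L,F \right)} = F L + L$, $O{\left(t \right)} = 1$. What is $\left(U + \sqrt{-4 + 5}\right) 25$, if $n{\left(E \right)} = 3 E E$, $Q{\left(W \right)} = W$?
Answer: $- \frac{4300}{17} \approx -252.94$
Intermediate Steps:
$n{\left(E \right)} = 3 E^{2}$
$o{\left(L,F \right)} = \frac{7 L}{2} + \frac{7 F L}{2}$ ($o{\left(L,F \right)} = \frac{7 \left(F L + L\right)}{2} = \frac{7 \left(L + F L\right)}{2} = \frac{7 L}{2} + \frac{7 F L}{2}$)
$U = - \frac{189}{17}$ ($U = \frac{\frac{7}{2} \cdot 3 \left(-3\right)^{2} \left(1 + 1\right)}{-17} = \frac{7}{2} \cdot 3 \cdot 9 \cdot 2 \left(- \frac{1}{17}\right) = \frac{7}{2} \cdot 27 \cdot 2 \left(- \frac{1}{17}\right) = 189 \left(- \frac{1}{17}\right) = - \frac{189}{17} \approx -11.118$)
$\left(U + \sqrt{-4 + 5}\right) 25 = \left(- \frac{189}{17} + \sqrt{-4 + 5}\right) 25 = \left(- \frac{189}{17} + \sqrt{1}\right) 25 = \left(- \frac{189}{17} + 1\right) 25 = \left(- \frac{172}{17}\right) 25 = - \frac{4300}{17}$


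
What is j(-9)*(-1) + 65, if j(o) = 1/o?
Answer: 586/9 ≈ 65.111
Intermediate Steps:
j(-9)*(-1) + 65 = -1/(-9) + 65 = -⅑*(-1) + 65 = ⅑ + 65 = 586/9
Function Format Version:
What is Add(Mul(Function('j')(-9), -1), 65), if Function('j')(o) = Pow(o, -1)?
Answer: Rational(586, 9) ≈ 65.111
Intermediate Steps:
Add(Mul(Function('j')(-9), -1), 65) = Add(Mul(Pow(-9, -1), -1), 65) = Add(Mul(Rational(-1, 9), -1), 65) = Add(Rational(1, 9), 65) = Rational(586, 9)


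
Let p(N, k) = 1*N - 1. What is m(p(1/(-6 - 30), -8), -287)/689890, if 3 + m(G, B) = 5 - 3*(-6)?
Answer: 2/68989 ≈ 2.8990e-5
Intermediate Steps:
p(N, k) = -1 + N (p(N, k) = N - 1 = -1 + N)
m(G, B) = 20 (m(G, B) = -3 + (5 - 3*(-6)) = -3 + (5 + 18) = -3 + 23 = 20)
m(p(1/(-6 - 30), -8), -287)/689890 = 20/689890 = 20*(1/689890) = 2/68989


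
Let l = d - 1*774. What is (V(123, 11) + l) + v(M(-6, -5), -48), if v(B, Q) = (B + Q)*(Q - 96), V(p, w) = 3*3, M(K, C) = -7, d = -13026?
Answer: -5871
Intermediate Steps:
V(p, w) = 9
l = -13800 (l = -13026 - 1*774 = -13026 - 774 = -13800)
v(B, Q) = (-96 + Q)*(B + Q) (v(B, Q) = (B + Q)*(-96 + Q) = (-96 + Q)*(B + Q))
(V(123, 11) + l) + v(M(-6, -5), -48) = (9 - 13800) + ((-48)² - 96*(-7) - 96*(-48) - 7*(-48)) = -13791 + (2304 + 672 + 4608 + 336) = -13791 + 7920 = -5871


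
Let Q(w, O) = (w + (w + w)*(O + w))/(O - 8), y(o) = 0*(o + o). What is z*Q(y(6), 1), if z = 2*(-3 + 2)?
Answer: 0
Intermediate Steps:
y(o) = 0 (y(o) = 0*(2*o) = 0)
Q(w, O) = (w + 2*w*(O + w))/(-8 + O) (Q(w, O) = (w + (2*w)*(O + w))/(-8 + O) = (w + 2*w*(O + w))/(-8 + O))
z = -2 (z = 2*(-1) = -2)
z*Q(y(6), 1) = -0*(1 + 2*1 + 2*0)/(-8 + 1) = -0*(1 + 2 + 0)/(-7) = -0*(-1)*3/7 = -2*0 = 0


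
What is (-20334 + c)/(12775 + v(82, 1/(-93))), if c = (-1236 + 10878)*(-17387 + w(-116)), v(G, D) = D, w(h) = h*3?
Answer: -7952485986/594037 ≈ -13387.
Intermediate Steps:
w(h) = 3*h
c = -171000870 (c = (-1236 + 10878)*(-17387 + 3*(-116)) = 9642*(-17387 - 348) = 9642*(-17735) = -171000870)
(-20334 + c)/(12775 + v(82, 1/(-93))) = (-20334 - 171000870)/(12775 + 1/(-93)) = -171021204/(12775 - 1/93) = -171021204/1188074/93 = -171021204*93/1188074 = -7952485986/594037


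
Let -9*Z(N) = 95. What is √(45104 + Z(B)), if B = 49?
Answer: √405841/3 ≈ 212.35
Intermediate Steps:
Z(N) = -95/9 (Z(N) = -⅑*95 = -95/9)
√(45104 + Z(B)) = √(45104 - 95/9) = √(405841/9) = √405841/3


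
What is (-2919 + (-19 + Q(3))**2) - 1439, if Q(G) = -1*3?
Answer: -3874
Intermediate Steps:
Q(G) = -3
(-2919 + (-19 + Q(3))**2) - 1439 = (-2919 + (-19 - 3)**2) - 1439 = (-2919 + (-22)**2) - 1439 = (-2919 + 484) - 1439 = -2435 - 1439 = -3874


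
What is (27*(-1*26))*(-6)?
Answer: 4212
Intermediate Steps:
(27*(-1*26))*(-6) = (27*(-26))*(-6) = -702*(-6) = 4212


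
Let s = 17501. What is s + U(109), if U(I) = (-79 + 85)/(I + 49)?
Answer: 1382582/79 ≈ 17501.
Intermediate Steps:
U(I) = 6/(49 + I)
s + U(109) = 17501 + 6/(49 + 109) = 17501 + 6/158 = 17501 + 6*(1/158) = 17501 + 3/79 = 1382582/79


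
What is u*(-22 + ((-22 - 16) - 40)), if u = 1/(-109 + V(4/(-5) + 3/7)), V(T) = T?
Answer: 875/957 ≈ 0.91432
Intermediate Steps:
u = -35/3828 (u = 1/(-109 + (4/(-5) + 3/7)) = 1/(-109 + (4*(-⅕) + 3*(⅐))) = 1/(-109 + (-⅘ + 3/7)) = 1/(-109 - 13/35) = 1/(-3828/35) = -35/3828 ≈ -0.0091432)
u*(-22 + ((-22 - 16) - 40)) = -35*(-22 + ((-22 - 16) - 40))/3828 = -35*(-22 + (-38 - 40))/3828 = -35*(-22 - 78)/3828 = -35/3828*(-100) = 875/957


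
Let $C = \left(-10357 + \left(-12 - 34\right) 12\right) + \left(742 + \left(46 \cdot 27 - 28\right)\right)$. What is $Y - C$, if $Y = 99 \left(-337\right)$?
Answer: $-24410$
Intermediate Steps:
$Y = -33363$
$C = -8953$ ($C = \left(-10357 - 552\right) + \left(742 + \left(1242 - 28\right)\right) = \left(-10357 - 552\right) + \left(742 + 1214\right) = -10909 + 1956 = -8953$)
$Y - C = -33363 - -8953 = -33363 + 8953 = -24410$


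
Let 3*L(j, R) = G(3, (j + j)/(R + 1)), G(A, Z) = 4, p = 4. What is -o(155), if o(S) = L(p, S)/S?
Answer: -4/465 ≈ -0.0086021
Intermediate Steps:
L(j, R) = 4/3 (L(j, R) = (1/3)*4 = 4/3)
o(S) = 4/(3*S)
-o(155) = -4/(3*155) = -1*4/465 = -4/465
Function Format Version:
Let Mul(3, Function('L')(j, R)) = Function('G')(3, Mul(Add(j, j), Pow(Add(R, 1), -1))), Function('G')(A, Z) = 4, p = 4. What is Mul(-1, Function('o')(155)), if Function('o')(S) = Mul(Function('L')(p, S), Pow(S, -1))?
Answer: Rational(-4, 465) ≈ -0.0086021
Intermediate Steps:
Function('L')(j, R) = Rational(4, 3) (Function('L')(j, R) = Mul(Rational(1, 3), 4) = Rational(4, 3))
Function('o')(S) = Mul(Rational(4, 3), Pow(S, -1))
Mul(-1, Function('o')(155)) = Mul(-1, Mul(Rational(4, 3), Pow(155, -1))) = Mul(-1, Mul(Rational(4, 3), Rational(1, 155))) = Mul(-1, Rational(4, 465)) = Rational(-4, 465)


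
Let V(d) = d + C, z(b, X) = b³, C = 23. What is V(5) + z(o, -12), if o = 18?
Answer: 5860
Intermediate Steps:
V(d) = 23 + d (V(d) = d + 23 = 23 + d)
V(5) + z(o, -12) = (23 + 5) + 18³ = 28 + 5832 = 5860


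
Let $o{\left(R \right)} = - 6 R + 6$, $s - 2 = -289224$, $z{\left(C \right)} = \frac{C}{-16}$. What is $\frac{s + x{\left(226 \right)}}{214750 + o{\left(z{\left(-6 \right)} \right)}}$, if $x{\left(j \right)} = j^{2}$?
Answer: $- \frac{952584}{859015} \approx -1.1089$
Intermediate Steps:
$z{\left(C \right)} = - \frac{C}{16}$ ($z{\left(C \right)} = C \left(- \frac{1}{16}\right) = - \frac{C}{16}$)
$s = -289222$ ($s = 2 - 289224 = -289222$)
$o{\left(R \right)} = 6 - 6 R$
$\frac{s + x{\left(226 \right)}}{214750 + o{\left(z{\left(-6 \right)} \right)}} = \frac{-289222 + 226^{2}}{214750 + \left(6 - 6 \left(\left(- \frac{1}{16}\right) \left(-6\right)\right)\right)} = \frac{-289222 + 51076}{214750 + \left(6 - \frac{9}{4}\right)} = - \frac{238146}{214750 + \left(6 - \frac{9}{4}\right)} = - \frac{238146}{214750 + \frac{15}{4}} = - \frac{238146}{\frac{859015}{4}} = \left(-238146\right) \frac{4}{859015} = - \frac{952584}{859015}$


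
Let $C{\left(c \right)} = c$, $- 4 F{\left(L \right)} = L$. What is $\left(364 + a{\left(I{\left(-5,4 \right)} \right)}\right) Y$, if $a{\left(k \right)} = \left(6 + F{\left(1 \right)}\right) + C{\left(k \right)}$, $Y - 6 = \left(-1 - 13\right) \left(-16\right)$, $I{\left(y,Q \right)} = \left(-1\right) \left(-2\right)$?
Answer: $\frac{171005}{2} \approx 85503.0$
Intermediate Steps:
$F{\left(L \right)} = - \frac{L}{4}$
$I{\left(y,Q \right)} = 2$
$Y = 230$ ($Y = 6 + \left(-1 - 13\right) \left(-16\right) = 6 - -224 = 6 + 224 = 230$)
$a{\left(k \right)} = \frac{23}{4} + k$ ($a{\left(k \right)} = \left(6 - \frac{1}{4}\right) + k = \frac{23}{4} + k$)
$\left(364 + a{\left(I{\left(-5,4 \right)} \right)}\right) Y = \left(364 + \left(\frac{23}{4} + 2\right)\right) 230 = \left(364 + \frac{31}{4}\right) 230 = \frac{1487}{4} \cdot 230 = \frac{171005}{2}$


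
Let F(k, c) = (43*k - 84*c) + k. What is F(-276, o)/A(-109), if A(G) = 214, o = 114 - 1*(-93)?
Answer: -138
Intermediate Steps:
o = 207 (o = 114 + 93 = 207)
F(k, c) = -84*c + 44*k (F(k, c) = (-84*c + 43*k) + k = -84*c + 44*k)
F(-276, o)/A(-109) = (-84*207 + 44*(-276))/214 = (-17388 - 12144)*(1/214) = -29532*1/214 = -138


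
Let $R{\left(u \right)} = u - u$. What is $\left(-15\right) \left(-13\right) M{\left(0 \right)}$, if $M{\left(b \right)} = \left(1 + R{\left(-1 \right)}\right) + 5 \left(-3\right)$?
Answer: $-2730$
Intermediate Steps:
$R{\left(u \right)} = 0$
$M{\left(b \right)} = -14$ ($M{\left(b \right)} = \left(1 + 0\right) + 5 \left(-3\right) = 1 - 15 = -14$)
$\left(-15\right) \left(-13\right) M{\left(0 \right)} = \left(-15\right) \left(-13\right) \left(-14\right) = 195 \left(-14\right) = -2730$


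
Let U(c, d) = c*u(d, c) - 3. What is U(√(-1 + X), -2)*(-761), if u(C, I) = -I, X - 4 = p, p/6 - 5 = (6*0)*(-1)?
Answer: 27396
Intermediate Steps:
p = 30 (p = 30 + 6*((6*0)*(-1)) = 30 + 6*(0*(-1)) = 30 + 6*0 = 30 + 0 = 30)
X = 34 (X = 4 + 30 = 34)
U(c, d) = -3 - c² (U(c, d) = c*(-c) - 3 = -c² - 3 = -3 - c²)
U(√(-1 + X), -2)*(-761) = (-3 - (√(-1 + 34))²)*(-761) = (-3 - (√33)²)*(-761) = (-3 - 1*33)*(-761) = (-3 - 33)*(-761) = -36*(-761) = 27396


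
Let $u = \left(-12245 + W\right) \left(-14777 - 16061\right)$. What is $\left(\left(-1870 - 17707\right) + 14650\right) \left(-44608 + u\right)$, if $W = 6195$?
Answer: $-919010113684$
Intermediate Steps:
$u = 186569900$ ($u = \left(-12245 + 6195\right) \left(-14777 - 16061\right) = \left(-6050\right) \left(-30838\right) = 186569900$)
$\left(\left(-1870 - 17707\right) + 14650\right) \left(-44608 + u\right) = \left(\left(-1870 - 17707\right) + 14650\right) \left(-44608 + 186569900\right) = \left(-19577 + 14650\right) 186525292 = \left(-4927\right) 186525292 = -919010113684$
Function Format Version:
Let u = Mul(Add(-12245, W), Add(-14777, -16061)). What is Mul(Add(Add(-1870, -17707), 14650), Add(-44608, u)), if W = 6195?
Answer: -919010113684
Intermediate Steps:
u = 186569900 (u = Mul(Add(-12245, 6195), Add(-14777, -16061)) = Mul(-6050, -30838) = 186569900)
Mul(Add(Add(-1870, -17707), 14650), Add(-44608, u)) = Mul(Add(Add(-1870, -17707), 14650), Add(-44608, 186569900)) = Mul(Add(-19577, 14650), 186525292) = Mul(-4927, 186525292) = -919010113684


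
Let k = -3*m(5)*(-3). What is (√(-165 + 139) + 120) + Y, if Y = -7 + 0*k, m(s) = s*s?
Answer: 113 + I*√26 ≈ 113.0 + 5.099*I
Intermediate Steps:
m(s) = s²
k = 225 (k = -3*5²*(-3) = -3*25*(-3) = -75*(-3) = 225)
Y = -7 (Y = -7 + 0*225 = -7 + 0 = -7)
(√(-165 + 139) + 120) + Y = (√(-165 + 139) + 120) - 7 = (√(-26) + 120) - 7 = (I*√26 + 120) - 7 = (120 + I*√26) - 7 = 113 + I*√26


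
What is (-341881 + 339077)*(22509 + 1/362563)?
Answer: -22883249312672/362563 ≈ -6.3115e+7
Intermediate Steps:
(-341881 + 339077)*(22509 + 1/362563) = -2804*(22509 + 1/362563) = -2804*8160930568/362563 = -22883249312672/362563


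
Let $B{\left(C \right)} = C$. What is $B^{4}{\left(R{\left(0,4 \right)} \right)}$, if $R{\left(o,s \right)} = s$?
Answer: $256$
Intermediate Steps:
$B^{4}{\left(R{\left(0,4 \right)} \right)} = 4^{4} = 256$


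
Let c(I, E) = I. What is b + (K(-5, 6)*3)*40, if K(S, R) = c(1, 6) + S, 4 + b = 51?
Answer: -433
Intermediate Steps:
b = 47 (b = -4 + 51 = 47)
K(S, R) = 1 + S
b + (K(-5, 6)*3)*40 = 47 + ((1 - 5)*3)*40 = 47 - 4*3*40 = 47 - 12*40 = 47 - 480 = -433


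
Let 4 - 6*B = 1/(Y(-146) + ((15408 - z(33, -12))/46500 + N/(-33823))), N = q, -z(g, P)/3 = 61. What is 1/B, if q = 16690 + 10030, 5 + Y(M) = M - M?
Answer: 2859664369/1993818996 ≈ 1.4343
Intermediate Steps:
Y(M) = -5 (Y(M) = -5 + (M - M) = -5 + 0 = -5)
z(g, P) = -183 (z(g, P) = -3*61 = -183)
q = 26720
N = 26720
B = 1993818996/2859664369 (B = ⅔ - 1/(6*(-5 + ((15408 - 1*(-183))/46500 + 26720/(-33823)))) = ⅔ - 1/(6*(-5 + ((15408 + 183)*(1/46500) + 26720*(-1/33823)))) = ⅔ - 1/(6*(-5 + (15591*(1/46500) - 26720/33823))) = ⅔ - 1/(6*(-5 + (5197/15500 - 26720/33823))) = ⅔ - 1/(6*(-5 - 238381869/524256500)) = ⅔ - 1/(6*(-2859664369/524256500)) = ⅔ - ⅙*(-524256500/2859664369) = ⅔ + 262128250/8578993107 = 1993818996/2859664369 ≈ 0.69722)
1/B = 1/(1993818996/2859664369) = 2859664369/1993818996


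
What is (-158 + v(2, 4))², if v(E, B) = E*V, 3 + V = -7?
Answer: 31684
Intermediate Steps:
V = -10 (V = -3 - 7 = -10)
v(E, B) = -10*E (v(E, B) = E*(-10) = -10*E)
(-158 + v(2, 4))² = (-158 - 10*2)² = (-158 - 20)² = (-178)² = 31684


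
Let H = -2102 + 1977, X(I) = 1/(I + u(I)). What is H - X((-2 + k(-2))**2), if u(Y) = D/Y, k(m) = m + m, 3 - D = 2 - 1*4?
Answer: -162661/1301 ≈ -125.03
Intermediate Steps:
D = 5 (D = 3 - (2 - 1*4) = 3 - (2 - 4) = 3 - 1*(-2) = 3 + 2 = 5)
k(m) = 2*m
u(Y) = 5/Y
X(I) = 1/(I + 5/I)
H = -125
H - X((-2 + k(-2))**2) = -125 - (-2 + 2*(-2))**2/(5 + ((-2 + 2*(-2))**2)**2) = -125 - (-2 - 4)**2/(5 + ((-2 - 4)**2)**2) = -125 - (-6)**2/(5 + ((-6)**2)**2) = -125 - 36/(5 + 36**2) = -125 - 36/(5 + 1296) = -125 - 36/1301 = -162661/1301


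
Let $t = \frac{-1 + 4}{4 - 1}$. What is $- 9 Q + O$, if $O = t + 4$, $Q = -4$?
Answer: $41$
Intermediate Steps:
$t = 1$ ($t = \frac{3}{3} = 3 \cdot \frac{1}{3} = 1$)
$O = 5$ ($O = 1 + 4 = 5$)
$- 9 Q + O = \left(-9\right) \left(-4\right) + 5 = 36 + 5 = 41$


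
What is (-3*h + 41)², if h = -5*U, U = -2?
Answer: 121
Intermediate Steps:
h = 10 (h = -5*(-2) = 10)
(-3*h + 41)² = (-3*10 + 41)² = (-30 + 41)² = 11² = 121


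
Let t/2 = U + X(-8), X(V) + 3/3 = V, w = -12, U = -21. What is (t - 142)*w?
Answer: 2424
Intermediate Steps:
X(V) = -1 + V
t = -60 (t = 2*(-21 + (-1 - 8)) = 2*(-21 - 9) = 2*(-30) = -60)
(t - 142)*w = (-60 - 142)*(-12) = -202*(-12) = 2424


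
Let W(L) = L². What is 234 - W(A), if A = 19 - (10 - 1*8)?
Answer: -55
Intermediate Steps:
A = 17 (A = 19 - (10 - 8) = 19 - 1*2 = 19 - 2 = 17)
234 - W(A) = 234 - 1*17² = 234 - 1*289 = 234 - 289 = -55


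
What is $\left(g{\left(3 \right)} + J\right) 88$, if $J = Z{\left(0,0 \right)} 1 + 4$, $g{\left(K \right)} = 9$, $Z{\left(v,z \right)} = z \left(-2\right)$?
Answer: $1144$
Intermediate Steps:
$Z{\left(v,z \right)} = - 2 z$
$J = 4$ ($J = \left(-2\right) 0 \cdot 1 + 4 = 0 \cdot 1 + 4 = 0 + 4 = 4$)
$\left(g{\left(3 \right)} + J\right) 88 = \left(9 + 4\right) 88 = 13 \cdot 88 = 1144$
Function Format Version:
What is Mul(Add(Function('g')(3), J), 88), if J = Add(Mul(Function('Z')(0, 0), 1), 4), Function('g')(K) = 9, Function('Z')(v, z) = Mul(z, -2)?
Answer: 1144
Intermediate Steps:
Function('Z')(v, z) = Mul(-2, z)
J = 4 (J = Add(Mul(Mul(-2, 0), 1), 4) = Add(Mul(0, 1), 4) = Add(0, 4) = 4)
Mul(Add(Function('g')(3), J), 88) = Mul(Add(9, 4), 88) = Mul(13, 88) = 1144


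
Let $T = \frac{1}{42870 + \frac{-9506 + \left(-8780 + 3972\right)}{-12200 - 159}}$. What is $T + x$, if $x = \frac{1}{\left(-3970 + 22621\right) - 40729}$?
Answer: $- \frac{1079759}{49150882564} \approx -2.1968 \cdot 10^{-5}$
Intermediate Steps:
$T = \frac{727}{31167332}$ ($T = \frac{1}{42870 + \frac{-9506 - 4808}{-12359}} = \frac{1}{42870 - - \frac{842}{727}} = \frac{1}{42870 + \frac{842}{727}} = \frac{1}{\frac{31167332}{727}} = \frac{727}{31167332} \approx 2.3326 \cdot 10^{-5}$)
$x = - \frac{1}{22078}$ ($x = \frac{1}{18651 - 40729} = \frac{1}{-22078} = - \frac{1}{22078} \approx -4.5294 \cdot 10^{-5}$)
$T + x = \frac{727}{31167332} - \frac{1}{22078} = - \frac{1079759}{49150882564}$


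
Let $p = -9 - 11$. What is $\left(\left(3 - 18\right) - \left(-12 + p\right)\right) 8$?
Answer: $136$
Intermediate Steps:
$p = -20$ ($p = -9 - 11 = -20$)
$\left(\left(3 - 18\right) - \left(-12 + p\right)\right) 8 = \left(\left(3 - 18\right) + \left(12 - -20\right)\right) 8 = \left(\left(3 - 18\right) + \left(12 + 20\right)\right) 8 = \left(-15 + 32\right) 8 = 17 \cdot 8 = 136$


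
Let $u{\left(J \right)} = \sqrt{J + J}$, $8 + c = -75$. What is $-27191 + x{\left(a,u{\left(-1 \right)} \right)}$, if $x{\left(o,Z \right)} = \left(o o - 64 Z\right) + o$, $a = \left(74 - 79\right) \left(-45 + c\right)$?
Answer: $383049 - 64 i \sqrt{2} \approx 3.8305 \cdot 10^{5} - 90.51 i$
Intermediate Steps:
$c = -83$ ($c = -8 - 75 = -83$)
$a = 640$ ($a = \left(74 - 79\right) \left(-45 - 83\right) = \left(-5\right) \left(-128\right) = 640$)
$u{\left(J \right)} = \sqrt{2} \sqrt{J}$ ($u{\left(J \right)} = \sqrt{2 J} = \sqrt{2} \sqrt{J}$)
$x{\left(o,Z \right)} = o + o^{2} - 64 Z$ ($x{\left(o,Z \right)} = \left(o^{2} - 64 Z\right) + o = o + o^{2} - 64 Z$)
$-27191 + x{\left(a,u{\left(-1 \right)} \right)} = -27191 + \left(640 + 640^{2} - 64 \sqrt{2} \sqrt{-1}\right) = -27191 + \left(640 + 409600 - 64 \sqrt{2} i\right) = -27191 + \left(640 + 409600 - 64 i \sqrt{2}\right) = -27191 + \left(410240 - 64 i \sqrt{2}\right) = 383049 - 64 i \sqrt{2}$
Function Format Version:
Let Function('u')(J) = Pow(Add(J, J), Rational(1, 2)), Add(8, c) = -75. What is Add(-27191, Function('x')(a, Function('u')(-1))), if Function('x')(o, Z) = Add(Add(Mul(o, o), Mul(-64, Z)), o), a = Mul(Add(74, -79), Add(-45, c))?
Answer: Add(383049, Mul(-64, I, Pow(2, Rational(1, 2)))) ≈ Add(3.8305e+5, Mul(-90.510, I))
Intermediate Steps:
c = -83 (c = Add(-8, -75) = -83)
a = 640 (a = Mul(Add(74, -79), Add(-45, -83)) = Mul(-5, -128) = 640)
Function('u')(J) = Mul(Pow(2, Rational(1, 2)), Pow(J, Rational(1, 2))) (Function('u')(J) = Pow(Mul(2, J), Rational(1, 2)) = Mul(Pow(2, Rational(1, 2)), Pow(J, Rational(1, 2))))
Function('x')(o, Z) = Add(o, Pow(o, 2), Mul(-64, Z)) (Function('x')(o, Z) = Add(Add(Pow(o, 2), Mul(-64, Z)), o) = Add(o, Pow(o, 2), Mul(-64, Z)))
Add(-27191, Function('x')(a, Function('u')(-1))) = Add(-27191, Add(640, Pow(640, 2), Mul(-64, Mul(Pow(2, Rational(1, 2)), Pow(-1, Rational(1, 2)))))) = Add(-27191, Add(640, 409600, Mul(-64, Mul(Pow(2, Rational(1, 2)), I)))) = Add(-27191, Add(640, 409600, Mul(-64, Mul(I, Pow(2, Rational(1, 2)))))) = Add(-27191, Add(640, 409600, Mul(-64, I, Pow(2, Rational(1, 2))))) = Add(-27191, Add(410240, Mul(-64, I, Pow(2, Rational(1, 2))))) = Add(383049, Mul(-64, I, Pow(2, Rational(1, 2))))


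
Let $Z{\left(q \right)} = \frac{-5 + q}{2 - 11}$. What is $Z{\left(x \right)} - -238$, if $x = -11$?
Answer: $\frac{2158}{9} \approx 239.78$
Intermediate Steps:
$Z{\left(q \right)} = \frac{5}{9} - \frac{q}{9}$ ($Z{\left(q \right)} = \frac{-5 + q}{-9} = \left(-5 + q\right) \left(- \frac{1}{9}\right) = \frac{5}{9} - \frac{q}{9}$)
$Z{\left(x \right)} - -238 = \left(\frac{5}{9} - - \frac{11}{9}\right) - -238 = \left(\frac{5}{9} + \frac{11}{9}\right) + 238 = \frac{16}{9} + 238 = \frac{2158}{9}$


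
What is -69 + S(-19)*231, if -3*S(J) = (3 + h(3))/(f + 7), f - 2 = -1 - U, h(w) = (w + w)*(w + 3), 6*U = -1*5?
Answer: -21675/53 ≈ -408.96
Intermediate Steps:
U = -⅚ (U = (-1*5)/6 = (⅙)*(-5) = -⅚ ≈ -0.83333)
h(w) = 2*w*(3 + w) (h(w) = (2*w)*(3 + w) = 2*w*(3 + w))
f = 11/6 (f = 2 + (-1 - 1*(-⅚)) = 2 + (-1 + ⅚) = 2 - ⅙ = 11/6 ≈ 1.8333)
S(J) = -78/53 (S(J) = -(3 + 2*3*(3 + 3))/(3*(11/6 + 7)) = -(3 + 2*3*6)/(3*53/6) = -(3 + 36)*6/(3*53) = -13*6/53 = -⅓*234/53 = -78/53)
-69 + S(-19)*231 = -69 - 78/53*231 = -69 - 18018/53 = -21675/53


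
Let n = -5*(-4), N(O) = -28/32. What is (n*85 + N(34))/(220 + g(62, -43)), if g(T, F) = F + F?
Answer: 13593/1072 ≈ 12.680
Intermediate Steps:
N(O) = -7/8 (N(O) = -28*1/32 = -7/8)
n = 20
g(T, F) = 2*F
(n*85 + N(34))/(220 + g(62, -43)) = (20*85 - 7/8)/(220 + 2*(-43)) = (1700 - 7/8)/(220 - 86) = (13593/8)/134 = (13593/8)*(1/134) = 13593/1072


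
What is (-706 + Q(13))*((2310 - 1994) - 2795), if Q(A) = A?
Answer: 1717947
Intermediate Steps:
(-706 + Q(13))*((2310 - 1994) - 2795) = (-706 + 13)*((2310 - 1994) - 2795) = -693*(316 - 2795) = -693*(-2479) = 1717947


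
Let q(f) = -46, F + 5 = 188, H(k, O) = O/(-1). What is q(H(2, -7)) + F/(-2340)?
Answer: -35941/780 ≈ -46.078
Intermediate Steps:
H(k, O) = -O (H(k, O) = O*(-1) = -O)
F = 183 (F = -5 + 188 = 183)
q(H(2, -7)) + F/(-2340) = -46 + 183/(-2340) = -46 + 183*(-1/2340) = -46 - 61/780 = -35941/780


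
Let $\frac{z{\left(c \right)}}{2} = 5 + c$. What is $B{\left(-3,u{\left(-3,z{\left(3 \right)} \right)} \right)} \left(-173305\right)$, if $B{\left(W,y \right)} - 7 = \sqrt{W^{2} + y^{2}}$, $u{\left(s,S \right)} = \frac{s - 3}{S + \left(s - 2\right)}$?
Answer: $-1213135 - 236325 \sqrt{5} \approx -1.7416 \cdot 10^{6}$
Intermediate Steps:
$z{\left(c \right)} = 10 + 2 c$ ($z{\left(c \right)} = 2 \left(5 + c\right) = 10 + 2 c$)
$u{\left(s,S \right)} = \frac{-3 + s}{-2 + S + s}$ ($u{\left(s,S \right)} = \frac{-3 + s}{S + \left(-2 + s\right)} = \frac{-3 + s}{-2 + S + s}$)
$B{\left(W,y \right)} = 7 + \sqrt{W^{2} + y^{2}}$
$B{\left(-3,u{\left(-3,z{\left(3 \right)} \right)} \right)} \left(-173305\right) = \left(7 + \sqrt{\left(-3\right)^{2} + \left(\frac{-3 - 3}{-2 + \left(10 + 2 \cdot 3\right) - 3}\right)^{2}}\right) \left(-173305\right) = \left(7 + \sqrt{9 + \left(\frac{1}{-2 + \left(10 + 6\right) - 3} \left(-6\right)\right)^{2}}\right) \left(-173305\right) = \left(7 + \sqrt{9 + \left(\frac{1}{-2 + 16 - 3} \left(-6\right)\right)^{2}}\right) \left(-173305\right) = \left(7 + \sqrt{9 + \left(\frac{1}{11} \left(-6\right)\right)^{2}}\right) \left(-173305\right) = \left(7 + \sqrt{9 + \left(- \frac{6}{11}\right)^{2}}\right) \left(-173305\right) = \left(7 + \sqrt{9 + \frac{36}{121}}\right) \left(-173305\right) = \left(7 + \sqrt{\frac{1125}{121}}\right) \left(-173305\right) = \left(7 + \frac{15 \sqrt{5}}{11}\right) \left(-173305\right) = -1213135 - 236325 \sqrt{5}$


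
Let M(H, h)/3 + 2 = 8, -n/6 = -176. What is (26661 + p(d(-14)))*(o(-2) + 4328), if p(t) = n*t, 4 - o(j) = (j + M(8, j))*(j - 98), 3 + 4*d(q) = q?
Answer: 131530236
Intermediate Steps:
n = 1056 (n = -6*(-176) = 1056)
d(q) = -¾ + q/4
M(H, h) = 18 (M(H, h) = -6 + 3*8 = -6 + 24 = 18)
o(j) = 4 - (-98 + j)*(18 + j) (o(j) = 4 - (j + 18)*(j - 98) = 4 - (18 + j)*(-98 + j) = 4 - (-98 + j)*(18 + j))
p(t) = 1056*t
(26661 + p(d(-14)))*(o(-2) + 4328) = (26661 + 1056*(-¾ + (¼)*(-14)))*((1768 - 1*(-2)² + 80*(-2)) + 4328) = (26661 + 1056*(-¾ - 7/2))*((1768 - 1*4 - 160) + 4328) = (26661 + 1056*(-17/4))*((1768 - 4 - 160) + 4328) = (26661 - 4488)*(1604 + 4328) = 22173*5932 = 131530236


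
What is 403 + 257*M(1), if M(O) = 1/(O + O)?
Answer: 1063/2 ≈ 531.50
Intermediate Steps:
M(O) = 1/(2*O)
403 + 257*M(1) = 403 + 257*((½)/1) = 403 + 257*((½)*1) = 403 + 257*(½) = 403 + 257/2 = 1063/2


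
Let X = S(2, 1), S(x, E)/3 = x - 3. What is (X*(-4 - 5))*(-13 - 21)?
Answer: -918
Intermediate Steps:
S(x, E) = -9 + 3*x (S(x, E) = 3*(x - 3) = 3*(-3 + x) = -9 + 3*x)
X = -3 (X = -9 + 3*2 = -9 + 6 = -3)
(X*(-4 - 5))*(-13 - 21) = (-3*(-4 - 5))*(-13 - 21) = -3*(-9)*(-34) = 27*(-34) = -918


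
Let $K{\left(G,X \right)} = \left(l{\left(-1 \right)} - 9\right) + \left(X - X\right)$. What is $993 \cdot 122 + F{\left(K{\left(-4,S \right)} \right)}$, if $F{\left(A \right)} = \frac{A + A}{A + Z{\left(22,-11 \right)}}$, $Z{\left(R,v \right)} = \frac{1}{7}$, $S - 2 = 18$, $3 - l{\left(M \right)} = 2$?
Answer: $\frac{6663142}{55} \approx 1.2115 \cdot 10^{5}$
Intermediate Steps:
$l{\left(M \right)} = 1$ ($l{\left(M \right)} = 3 - 2 = 1$)
$S = 20$ ($S = 2 + 18 = 20$)
$K{\left(G,X \right)} = -8$ ($K{\left(G,X \right)} = \left(1 - 9\right) + \left(X - X\right) = -8 + 0 = -8$)
$Z{\left(R,v \right)} = \frac{1}{7}$
$F{\left(A \right)} = \frac{2 A}{\frac{1}{7} + A}$ ($F{\left(A \right)} = \frac{A + A}{A + \frac{1}{7}} = \frac{2 A}{\frac{1}{7} + A}$)
$993 \cdot 122 + F{\left(K{\left(-4,S \right)} \right)} = 993 \cdot 122 + 14 \left(-8\right) \frac{1}{1 + 7 \left(-8\right)} = 121146 + 14 \left(-8\right) \frac{1}{1 - 56} = 121146 + 14 \left(-8\right) \frac{1}{-55} = 121146 + 14 \left(-8\right) \left(- \frac{1}{55}\right) = 121146 + \frac{112}{55} = \frac{6663142}{55}$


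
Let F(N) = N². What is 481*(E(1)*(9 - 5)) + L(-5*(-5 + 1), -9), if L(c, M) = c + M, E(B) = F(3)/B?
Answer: 17327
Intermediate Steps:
E(B) = 9/B (E(B) = 3²/B = 9/B)
L(c, M) = M + c
481*(E(1)*(9 - 5)) + L(-5*(-5 + 1), -9) = 481*((9/1)*(9 - 5)) + (-9 - 5*(-5 + 1)) = 481*((9*1)*4) + (-9 - 5*(-4)) = 481*(9*4) + (-9 + 20) = 481*36 + 11 = 17316 + 11 = 17327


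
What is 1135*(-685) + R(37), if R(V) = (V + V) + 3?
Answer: -777398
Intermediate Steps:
R(V) = 3 + 2*V (R(V) = 2*V + 3 = 3 + 2*V)
1135*(-685) + R(37) = 1135*(-685) + (3 + 2*37) = -777475 + (3 + 74) = -777475 + 77 = -777398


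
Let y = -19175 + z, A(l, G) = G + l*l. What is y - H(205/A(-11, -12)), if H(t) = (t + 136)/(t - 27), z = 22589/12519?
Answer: -657011900117/34277022 ≈ -19168.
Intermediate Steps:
A(l, G) = G + l**2
z = 22589/12519 (z = 22589*(1/12519) = 22589/12519 ≈ 1.8044)
H(t) = (136 + t)/(-27 + t)
y = -240029236/12519 (y = -19175 + 22589/12519 = -240029236/12519 ≈ -19173.)
y - H(205/A(-11, -12)) = -240029236/12519 - (136 + 205/(-12 + (-11)**2))/(-27 + 205/(-12 + (-11)**2)) = -240029236/12519 - (136 + 205/(-12 + 121))/(-27 + 205/(-12 + 121)) = -240029236/12519 - (136 + 205/109)/(-27 + 205/109) = -240029236/12519 - 15029/((-2738/109)*109) = -240029236/12519 - (-109)*15029/(2738*109) = -240029236/12519 - 1*(-15029/2738) = -240029236/12519 + 15029/2738 = -657011900117/34277022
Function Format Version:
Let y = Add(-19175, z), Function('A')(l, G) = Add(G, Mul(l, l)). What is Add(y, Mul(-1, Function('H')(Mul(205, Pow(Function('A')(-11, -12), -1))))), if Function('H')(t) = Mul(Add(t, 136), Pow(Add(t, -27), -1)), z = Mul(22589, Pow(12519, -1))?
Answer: Rational(-657011900117, 34277022) ≈ -19168.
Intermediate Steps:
Function('A')(l, G) = Add(G, Pow(l, 2))
z = Rational(22589, 12519) (z = Mul(22589, Rational(1, 12519)) = Rational(22589, 12519) ≈ 1.8044)
Function('H')(t) = Mul(Pow(Add(-27, t), -1), Add(136, t)) (Function('H')(t) = Mul(Add(136, t), Pow(Add(-27, t), -1)) = Mul(Pow(Add(-27, t), -1), Add(136, t)))
y = Rational(-240029236, 12519) (y = Add(-19175, Rational(22589, 12519)) = Rational(-240029236, 12519) ≈ -19173.)
Add(y, Mul(-1, Function('H')(Mul(205, Pow(Function('A')(-11, -12), -1))))) = Add(Rational(-240029236, 12519), Mul(-1, Mul(Pow(Add(-27, Mul(205, Pow(Add(-12, Pow(-11, 2)), -1))), -1), Add(136, Mul(205, Pow(Add(-12, Pow(-11, 2)), -1)))))) = Add(Rational(-240029236, 12519), Mul(-1, Mul(Pow(Add(-27, Mul(205, Pow(Add(-12, 121), -1))), -1), Add(136, Mul(205, Pow(Add(-12, 121), -1)))))) = Add(Rational(-240029236, 12519), Mul(-1, Mul(Pow(Add(-27, Mul(205, Pow(109, -1))), -1), Add(136, Mul(205, Pow(109, -1)))))) = Add(Rational(-240029236, 12519), Mul(-1, Mul(Pow(Add(-27, Mul(205, Rational(1, 109))), -1), Add(136, Mul(205, Rational(1, 109)))))) = Add(Rational(-240029236, 12519), Mul(-1, Mul(Pow(Add(-27, Rational(205, 109)), -1), Add(136, Rational(205, 109))))) = Add(Rational(-240029236, 12519), Mul(-1, Mul(Pow(Rational(-2738, 109), -1), Rational(15029, 109)))) = Add(Rational(-240029236, 12519), Mul(-1, Mul(Rational(-109, 2738), Rational(15029, 109)))) = Add(Rational(-240029236, 12519), Mul(-1, Rational(-15029, 2738))) = Add(Rational(-240029236, 12519), Rational(15029, 2738)) = Rational(-657011900117, 34277022)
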